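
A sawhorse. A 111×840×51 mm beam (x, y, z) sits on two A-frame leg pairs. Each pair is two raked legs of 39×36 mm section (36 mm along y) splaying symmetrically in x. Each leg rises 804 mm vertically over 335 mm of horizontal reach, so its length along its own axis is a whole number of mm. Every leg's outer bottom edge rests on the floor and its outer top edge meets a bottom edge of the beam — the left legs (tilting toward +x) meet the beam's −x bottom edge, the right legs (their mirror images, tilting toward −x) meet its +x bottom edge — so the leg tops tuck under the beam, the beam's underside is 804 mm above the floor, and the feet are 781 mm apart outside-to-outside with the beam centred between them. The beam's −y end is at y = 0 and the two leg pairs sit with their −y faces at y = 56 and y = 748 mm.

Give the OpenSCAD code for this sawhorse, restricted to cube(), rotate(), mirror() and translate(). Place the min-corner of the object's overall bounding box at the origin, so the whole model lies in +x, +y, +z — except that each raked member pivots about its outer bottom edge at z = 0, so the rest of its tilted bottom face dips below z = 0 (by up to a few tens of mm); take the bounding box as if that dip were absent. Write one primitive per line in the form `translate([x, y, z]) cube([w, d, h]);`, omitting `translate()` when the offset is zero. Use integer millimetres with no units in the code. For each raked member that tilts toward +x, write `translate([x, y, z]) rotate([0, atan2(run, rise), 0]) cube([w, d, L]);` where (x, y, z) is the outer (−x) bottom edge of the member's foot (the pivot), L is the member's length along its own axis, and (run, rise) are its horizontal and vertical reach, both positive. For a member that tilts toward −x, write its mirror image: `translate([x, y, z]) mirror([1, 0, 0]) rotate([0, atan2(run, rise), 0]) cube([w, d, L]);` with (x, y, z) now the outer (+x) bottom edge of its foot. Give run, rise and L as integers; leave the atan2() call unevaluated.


// leg length = √(335² + 804²) = 871
// right-leg outer foot x = 2·335 + 111 = 781
// beam min-corner = (335, 0, 804)
translate([335, 0, 804]) cube([111, 840, 51]);
translate([0, 56, 0]) rotate([0, atan2(335, 804), 0]) cube([39, 36, 871]);
translate([781, 56, 0]) mirror([1, 0, 0]) rotate([0, atan2(335, 804), 0]) cube([39, 36, 871]);
translate([0, 748, 0]) rotate([0, atan2(335, 804), 0]) cube([39, 36, 871]);
translate([781, 748, 0]) mirror([1, 0, 0]) rotate([0, atan2(335, 804), 0]) cube([39, 36, 871]);


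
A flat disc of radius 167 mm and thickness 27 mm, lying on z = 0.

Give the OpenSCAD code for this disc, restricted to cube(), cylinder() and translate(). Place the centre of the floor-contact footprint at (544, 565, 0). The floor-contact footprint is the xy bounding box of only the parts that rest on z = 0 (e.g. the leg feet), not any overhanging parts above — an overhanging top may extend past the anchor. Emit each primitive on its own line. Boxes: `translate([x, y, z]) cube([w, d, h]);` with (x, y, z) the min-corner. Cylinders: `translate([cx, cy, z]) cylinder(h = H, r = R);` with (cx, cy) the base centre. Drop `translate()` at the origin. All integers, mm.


translate([544, 565, 0]) cylinder(h = 27, r = 167);


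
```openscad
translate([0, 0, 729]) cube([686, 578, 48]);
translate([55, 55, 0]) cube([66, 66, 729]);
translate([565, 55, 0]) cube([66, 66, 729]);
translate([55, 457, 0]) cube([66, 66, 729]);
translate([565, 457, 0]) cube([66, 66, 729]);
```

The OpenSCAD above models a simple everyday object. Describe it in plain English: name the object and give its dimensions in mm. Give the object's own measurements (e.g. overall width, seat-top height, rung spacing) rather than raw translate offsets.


A table: top 686 mm (x) × 578 mm (y), 48 mm thick, upper face at z = 777 mm, on four 66×66 mm square legs, each inset 55 mm from the nearest pair of top edges from z = 0 to the bottom of the top.


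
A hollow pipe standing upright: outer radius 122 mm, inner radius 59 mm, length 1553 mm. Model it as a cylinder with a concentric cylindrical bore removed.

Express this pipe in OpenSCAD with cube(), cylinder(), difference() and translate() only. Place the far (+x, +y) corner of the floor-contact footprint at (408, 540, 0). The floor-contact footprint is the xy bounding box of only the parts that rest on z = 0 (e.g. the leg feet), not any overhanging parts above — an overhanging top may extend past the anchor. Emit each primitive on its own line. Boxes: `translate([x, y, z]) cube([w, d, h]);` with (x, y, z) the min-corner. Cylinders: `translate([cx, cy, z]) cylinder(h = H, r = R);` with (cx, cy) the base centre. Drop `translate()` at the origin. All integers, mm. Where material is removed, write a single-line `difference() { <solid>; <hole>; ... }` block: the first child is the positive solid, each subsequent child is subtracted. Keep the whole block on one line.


difference() { translate([286, 418, 0]) cylinder(h = 1553, r = 122); translate([286, 418, 0]) cylinder(h = 1553, r = 59); }


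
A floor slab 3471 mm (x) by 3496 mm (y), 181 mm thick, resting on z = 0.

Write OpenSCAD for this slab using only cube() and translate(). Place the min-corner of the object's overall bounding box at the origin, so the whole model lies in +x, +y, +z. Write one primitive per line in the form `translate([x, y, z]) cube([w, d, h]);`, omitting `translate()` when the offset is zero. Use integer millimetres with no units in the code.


cube([3471, 3496, 181]);


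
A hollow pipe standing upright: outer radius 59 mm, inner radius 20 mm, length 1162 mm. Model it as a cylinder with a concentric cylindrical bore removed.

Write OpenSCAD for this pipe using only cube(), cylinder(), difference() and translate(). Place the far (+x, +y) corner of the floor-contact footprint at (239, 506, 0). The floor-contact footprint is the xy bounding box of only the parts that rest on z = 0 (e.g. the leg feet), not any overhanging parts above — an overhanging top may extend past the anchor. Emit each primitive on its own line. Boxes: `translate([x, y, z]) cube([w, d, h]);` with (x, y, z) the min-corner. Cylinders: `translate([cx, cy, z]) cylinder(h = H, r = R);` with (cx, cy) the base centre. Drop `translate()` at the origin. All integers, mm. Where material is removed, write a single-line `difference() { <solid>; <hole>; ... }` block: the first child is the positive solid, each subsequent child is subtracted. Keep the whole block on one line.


difference() { translate([180, 447, 0]) cylinder(h = 1162, r = 59); translate([180, 447, 0]) cylinder(h = 1162, r = 20); }


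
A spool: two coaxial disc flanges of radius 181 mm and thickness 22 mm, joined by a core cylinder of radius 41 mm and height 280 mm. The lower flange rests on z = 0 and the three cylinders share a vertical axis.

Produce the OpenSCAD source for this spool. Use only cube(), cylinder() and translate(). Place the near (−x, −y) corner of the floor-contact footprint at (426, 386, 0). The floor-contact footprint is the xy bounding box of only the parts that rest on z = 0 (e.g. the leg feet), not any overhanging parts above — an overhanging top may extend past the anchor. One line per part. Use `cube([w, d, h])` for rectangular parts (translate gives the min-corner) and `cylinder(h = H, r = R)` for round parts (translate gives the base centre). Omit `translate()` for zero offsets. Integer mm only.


translate([607, 567, 0]) cylinder(h = 22, r = 181);
translate([607, 567, 22]) cylinder(h = 280, r = 41);
translate([607, 567, 302]) cylinder(h = 22, r = 181);


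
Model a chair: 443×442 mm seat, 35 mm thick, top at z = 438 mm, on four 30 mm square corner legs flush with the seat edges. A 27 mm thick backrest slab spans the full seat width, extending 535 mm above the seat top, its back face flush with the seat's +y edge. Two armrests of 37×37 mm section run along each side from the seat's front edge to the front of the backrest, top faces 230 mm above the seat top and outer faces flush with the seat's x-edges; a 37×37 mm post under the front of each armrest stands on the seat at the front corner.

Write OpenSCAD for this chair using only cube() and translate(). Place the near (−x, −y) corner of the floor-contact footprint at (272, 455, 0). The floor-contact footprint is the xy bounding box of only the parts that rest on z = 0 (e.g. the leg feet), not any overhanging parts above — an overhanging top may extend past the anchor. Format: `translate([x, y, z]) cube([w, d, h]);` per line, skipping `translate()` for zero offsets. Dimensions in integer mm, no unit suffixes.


translate([272, 455, 403]) cube([443, 442, 35]);
translate([272, 455, 0]) cube([30, 30, 403]);
translate([685, 455, 0]) cube([30, 30, 403]);
translate([272, 867, 0]) cube([30, 30, 403]);
translate([685, 867, 0]) cube([30, 30, 403]);
translate([272, 870, 438]) cube([443, 27, 535]);
translate([272, 455, 631]) cube([37, 415, 37]);
translate([678, 455, 631]) cube([37, 415, 37]);
translate([272, 455, 438]) cube([37, 37, 193]);
translate([678, 455, 438]) cube([37, 37, 193]);


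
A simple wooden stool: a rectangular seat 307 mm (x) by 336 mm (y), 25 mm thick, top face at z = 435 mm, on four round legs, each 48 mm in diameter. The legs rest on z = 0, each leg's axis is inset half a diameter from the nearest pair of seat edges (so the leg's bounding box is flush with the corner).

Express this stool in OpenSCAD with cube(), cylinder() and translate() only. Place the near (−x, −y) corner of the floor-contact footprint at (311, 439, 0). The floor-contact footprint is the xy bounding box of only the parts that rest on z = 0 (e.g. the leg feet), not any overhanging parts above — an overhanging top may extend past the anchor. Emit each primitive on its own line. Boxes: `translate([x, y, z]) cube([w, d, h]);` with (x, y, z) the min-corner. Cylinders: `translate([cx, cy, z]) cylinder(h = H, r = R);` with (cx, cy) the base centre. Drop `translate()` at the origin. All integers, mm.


translate([311, 439, 410]) cube([307, 336, 25]);
translate([335, 463, 0]) cylinder(h = 410, r = 24);
translate([594, 463, 0]) cylinder(h = 410, r = 24);
translate([335, 751, 0]) cylinder(h = 410, r = 24);
translate([594, 751, 0]) cylinder(h = 410, r = 24);


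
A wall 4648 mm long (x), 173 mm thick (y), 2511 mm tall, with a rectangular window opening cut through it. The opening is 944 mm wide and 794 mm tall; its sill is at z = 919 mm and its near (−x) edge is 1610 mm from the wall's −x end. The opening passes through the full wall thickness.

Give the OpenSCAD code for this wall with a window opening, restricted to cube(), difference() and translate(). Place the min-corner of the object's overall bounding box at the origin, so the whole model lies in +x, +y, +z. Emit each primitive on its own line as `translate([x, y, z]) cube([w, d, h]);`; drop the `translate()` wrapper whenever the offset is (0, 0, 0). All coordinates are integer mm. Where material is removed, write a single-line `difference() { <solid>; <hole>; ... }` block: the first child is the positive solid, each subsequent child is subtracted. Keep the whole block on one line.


difference() { cube([4648, 173, 2511]); translate([1610, 0, 919]) cube([944, 173, 794]); }


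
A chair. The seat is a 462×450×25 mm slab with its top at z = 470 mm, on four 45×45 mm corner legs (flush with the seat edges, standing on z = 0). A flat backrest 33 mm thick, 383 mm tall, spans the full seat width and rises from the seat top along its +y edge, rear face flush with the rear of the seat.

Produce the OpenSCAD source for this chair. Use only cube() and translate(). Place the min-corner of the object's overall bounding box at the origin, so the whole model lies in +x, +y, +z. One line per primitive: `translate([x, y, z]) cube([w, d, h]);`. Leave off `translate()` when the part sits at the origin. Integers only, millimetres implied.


translate([0, 0, 445]) cube([462, 450, 25]);
cube([45, 45, 445]);
translate([417, 0, 0]) cube([45, 45, 445]);
translate([0, 405, 0]) cube([45, 45, 445]);
translate([417, 405, 0]) cube([45, 45, 445]);
translate([0, 417, 470]) cube([462, 33, 383]);


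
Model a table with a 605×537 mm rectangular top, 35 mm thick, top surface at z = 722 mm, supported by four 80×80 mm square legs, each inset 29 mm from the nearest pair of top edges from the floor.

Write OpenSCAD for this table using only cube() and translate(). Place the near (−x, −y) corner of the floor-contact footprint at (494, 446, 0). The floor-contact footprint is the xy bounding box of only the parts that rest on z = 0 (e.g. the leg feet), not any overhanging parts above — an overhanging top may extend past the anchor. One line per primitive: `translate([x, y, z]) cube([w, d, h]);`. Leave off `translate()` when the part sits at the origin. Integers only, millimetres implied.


translate([465, 417, 687]) cube([605, 537, 35]);
translate([494, 446, 0]) cube([80, 80, 687]);
translate([961, 446, 0]) cube([80, 80, 687]);
translate([494, 845, 0]) cube([80, 80, 687]);
translate([961, 845, 0]) cube([80, 80, 687]);


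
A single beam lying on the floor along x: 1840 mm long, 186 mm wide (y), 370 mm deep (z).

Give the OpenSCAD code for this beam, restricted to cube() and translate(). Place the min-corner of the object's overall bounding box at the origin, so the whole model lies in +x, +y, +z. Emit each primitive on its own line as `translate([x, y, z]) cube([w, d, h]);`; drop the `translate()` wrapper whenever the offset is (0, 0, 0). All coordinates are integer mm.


cube([1840, 186, 370]);


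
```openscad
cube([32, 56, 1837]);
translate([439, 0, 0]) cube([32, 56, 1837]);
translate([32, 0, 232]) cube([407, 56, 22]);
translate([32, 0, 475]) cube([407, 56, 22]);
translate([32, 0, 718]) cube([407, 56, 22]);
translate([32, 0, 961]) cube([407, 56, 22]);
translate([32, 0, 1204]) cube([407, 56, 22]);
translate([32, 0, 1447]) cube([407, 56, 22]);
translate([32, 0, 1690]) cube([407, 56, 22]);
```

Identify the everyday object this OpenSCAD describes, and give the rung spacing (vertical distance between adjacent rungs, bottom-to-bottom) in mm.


A ladder. The rung spacing is 243 mm.

Two tall 32×56 posts with 7 short bars between them — a ladder. Adjacent rungs sit at z = 232 and z = 475, so the spacing is 475 − 232 = 243 mm.


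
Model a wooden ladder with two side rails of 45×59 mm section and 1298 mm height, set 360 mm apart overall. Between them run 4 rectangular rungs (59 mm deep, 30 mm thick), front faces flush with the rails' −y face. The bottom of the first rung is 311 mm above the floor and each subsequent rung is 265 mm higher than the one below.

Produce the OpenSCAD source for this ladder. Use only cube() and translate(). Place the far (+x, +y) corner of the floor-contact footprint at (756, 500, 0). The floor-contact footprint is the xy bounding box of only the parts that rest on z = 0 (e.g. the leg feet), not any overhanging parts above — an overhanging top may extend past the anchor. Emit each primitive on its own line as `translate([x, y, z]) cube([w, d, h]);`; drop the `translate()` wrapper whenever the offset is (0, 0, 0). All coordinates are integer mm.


translate([396, 441, 0]) cube([45, 59, 1298]);
translate([711, 441, 0]) cube([45, 59, 1298]);
translate([441, 441, 311]) cube([270, 59, 30]);
translate([441, 441, 576]) cube([270, 59, 30]);
translate([441, 441, 841]) cube([270, 59, 30]);
translate([441, 441, 1106]) cube([270, 59, 30]);


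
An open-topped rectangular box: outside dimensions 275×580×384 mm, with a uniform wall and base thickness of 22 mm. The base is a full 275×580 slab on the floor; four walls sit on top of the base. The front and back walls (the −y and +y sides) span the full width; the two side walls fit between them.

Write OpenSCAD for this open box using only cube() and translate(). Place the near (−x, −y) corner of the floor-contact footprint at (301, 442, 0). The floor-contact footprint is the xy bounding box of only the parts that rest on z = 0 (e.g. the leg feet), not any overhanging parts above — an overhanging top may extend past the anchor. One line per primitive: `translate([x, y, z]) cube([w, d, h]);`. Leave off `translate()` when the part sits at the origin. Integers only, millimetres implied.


translate([301, 442, 0]) cube([275, 580, 22]);
translate([301, 442, 22]) cube([275, 22, 362]);
translate([301, 1000, 22]) cube([275, 22, 362]);
translate([301, 464, 22]) cube([22, 536, 362]);
translate([554, 464, 22]) cube([22, 536, 362]);


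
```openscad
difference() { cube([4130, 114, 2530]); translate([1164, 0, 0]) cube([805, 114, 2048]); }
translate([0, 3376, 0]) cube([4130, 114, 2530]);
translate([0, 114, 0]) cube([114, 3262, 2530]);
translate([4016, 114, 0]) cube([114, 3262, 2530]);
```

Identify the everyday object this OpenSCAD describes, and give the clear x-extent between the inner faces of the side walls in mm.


A single room. The interior width is 3902 mm.

Four walls enclosing a rectangle with a door in the front wall — a room. Outside width 4130 minus two 114 mm walls gives 3902 mm.


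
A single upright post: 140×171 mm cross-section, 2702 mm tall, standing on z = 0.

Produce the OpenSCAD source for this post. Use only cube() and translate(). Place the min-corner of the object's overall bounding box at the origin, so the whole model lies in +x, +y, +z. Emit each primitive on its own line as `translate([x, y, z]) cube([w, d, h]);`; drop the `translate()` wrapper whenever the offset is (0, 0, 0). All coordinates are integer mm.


cube([140, 171, 2702]);


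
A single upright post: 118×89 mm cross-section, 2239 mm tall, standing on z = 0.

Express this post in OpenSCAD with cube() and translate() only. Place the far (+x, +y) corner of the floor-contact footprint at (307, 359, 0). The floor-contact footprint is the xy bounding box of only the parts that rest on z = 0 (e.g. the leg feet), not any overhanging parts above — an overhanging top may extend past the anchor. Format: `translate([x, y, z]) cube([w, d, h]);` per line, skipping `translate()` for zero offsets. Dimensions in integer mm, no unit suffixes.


translate([189, 270, 0]) cube([118, 89, 2239]);


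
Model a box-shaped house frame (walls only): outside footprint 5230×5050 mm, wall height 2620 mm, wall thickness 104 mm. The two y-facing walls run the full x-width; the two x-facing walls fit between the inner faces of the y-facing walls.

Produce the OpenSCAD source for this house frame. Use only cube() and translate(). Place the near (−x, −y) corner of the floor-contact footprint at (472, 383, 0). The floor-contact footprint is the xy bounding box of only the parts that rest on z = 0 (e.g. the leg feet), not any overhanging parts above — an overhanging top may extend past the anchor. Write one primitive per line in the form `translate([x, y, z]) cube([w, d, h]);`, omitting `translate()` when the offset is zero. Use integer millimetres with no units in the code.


translate([472, 383, 0]) cube([5230, 104, 2620]);
translate([472, 5329, 0]) cube([5230, 104, 2620]);
translate([472, 487, 0]) cube([104, 4842, 2620]);
translate([5598, 487, 0]) cube([104, 4842, 2620]);


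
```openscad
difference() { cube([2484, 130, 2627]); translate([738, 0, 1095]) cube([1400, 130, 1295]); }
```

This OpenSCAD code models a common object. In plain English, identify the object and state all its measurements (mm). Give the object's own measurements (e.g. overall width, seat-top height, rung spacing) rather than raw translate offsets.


A wall 2484 mm long (x), 130 mm thick (y), 2627 mm tall, with a rectangular window opening cut through it. The opening is 1400 mm wide and 1295 mm tall; its sill is at z = 1095 mm and its near (−x) edge is 738 mm from the wall's −x end. The opening passes through the full wall thickness.


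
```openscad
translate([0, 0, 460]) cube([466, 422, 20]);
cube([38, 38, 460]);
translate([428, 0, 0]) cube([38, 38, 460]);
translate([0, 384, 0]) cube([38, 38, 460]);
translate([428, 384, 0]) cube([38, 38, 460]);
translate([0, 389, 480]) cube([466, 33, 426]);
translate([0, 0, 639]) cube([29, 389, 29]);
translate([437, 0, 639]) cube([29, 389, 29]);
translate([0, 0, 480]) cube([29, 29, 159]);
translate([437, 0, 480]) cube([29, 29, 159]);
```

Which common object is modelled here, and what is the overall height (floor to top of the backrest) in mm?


A chair. The overall height is 906 mm.

A slab on four corner posts with a tall panel at the back — a chair. The seat slab sits at z = 460 with thickness 20, and the 426 mm backrest starts at the seat top, so the overall height is 460 + 20 + 426 = 906 mm.


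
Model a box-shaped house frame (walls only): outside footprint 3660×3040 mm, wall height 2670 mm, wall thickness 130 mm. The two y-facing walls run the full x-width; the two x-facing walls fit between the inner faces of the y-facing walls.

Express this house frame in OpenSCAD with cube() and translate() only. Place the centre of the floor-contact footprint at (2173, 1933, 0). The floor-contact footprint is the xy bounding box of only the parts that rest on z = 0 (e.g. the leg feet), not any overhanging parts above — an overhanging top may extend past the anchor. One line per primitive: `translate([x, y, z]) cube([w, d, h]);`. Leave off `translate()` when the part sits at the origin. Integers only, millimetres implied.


translate([343, 413, 0]) cube([3660, 130, 2670]);
translate([343, 3323, 0]) cube([3660, 130, 2670]);
translate([343, 543, 0]) cube([130, 2780, 2670]);
translate([3873, 543, 0]) cube([130, 2780, 2670]);


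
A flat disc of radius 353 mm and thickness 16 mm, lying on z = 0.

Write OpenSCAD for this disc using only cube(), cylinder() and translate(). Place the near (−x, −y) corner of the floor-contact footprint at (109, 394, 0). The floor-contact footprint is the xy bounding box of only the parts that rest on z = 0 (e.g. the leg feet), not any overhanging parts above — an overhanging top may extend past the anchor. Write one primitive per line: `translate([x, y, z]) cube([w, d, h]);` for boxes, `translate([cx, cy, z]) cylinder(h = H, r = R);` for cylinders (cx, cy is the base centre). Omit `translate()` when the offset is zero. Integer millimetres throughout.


translate([462, 747, 0]) cylinder(h = 16, r = 353);


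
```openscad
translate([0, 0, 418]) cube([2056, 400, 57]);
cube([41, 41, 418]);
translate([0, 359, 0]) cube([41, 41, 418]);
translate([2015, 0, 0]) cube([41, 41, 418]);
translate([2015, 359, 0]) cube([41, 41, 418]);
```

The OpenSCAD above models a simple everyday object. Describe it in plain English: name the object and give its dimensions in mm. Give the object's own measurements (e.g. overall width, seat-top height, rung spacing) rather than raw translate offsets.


A bench: a 2056×400 mm seat slab, 57 mm thick, top at z = 475 mm, on four 41×41 mm square legs flush with the seat corners and standing on z = 0.


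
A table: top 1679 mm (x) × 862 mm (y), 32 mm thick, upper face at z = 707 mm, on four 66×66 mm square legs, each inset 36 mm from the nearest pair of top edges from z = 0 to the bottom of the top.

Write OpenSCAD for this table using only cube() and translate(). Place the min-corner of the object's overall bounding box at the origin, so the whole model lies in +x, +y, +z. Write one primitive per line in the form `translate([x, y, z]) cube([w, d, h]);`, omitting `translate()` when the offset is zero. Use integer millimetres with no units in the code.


translate([0, 0, 675]) cube([1679, 862, 32]);
translate([36, 36, 0]) cube([66, 66, 675]);
translate([1577, 36, 0]) cube([66, 66, 675]);
translate([36, 760, 0]) cube([66, 66, 675]);
translate([1577, 760, 0]) cube([66, 66, 675]);


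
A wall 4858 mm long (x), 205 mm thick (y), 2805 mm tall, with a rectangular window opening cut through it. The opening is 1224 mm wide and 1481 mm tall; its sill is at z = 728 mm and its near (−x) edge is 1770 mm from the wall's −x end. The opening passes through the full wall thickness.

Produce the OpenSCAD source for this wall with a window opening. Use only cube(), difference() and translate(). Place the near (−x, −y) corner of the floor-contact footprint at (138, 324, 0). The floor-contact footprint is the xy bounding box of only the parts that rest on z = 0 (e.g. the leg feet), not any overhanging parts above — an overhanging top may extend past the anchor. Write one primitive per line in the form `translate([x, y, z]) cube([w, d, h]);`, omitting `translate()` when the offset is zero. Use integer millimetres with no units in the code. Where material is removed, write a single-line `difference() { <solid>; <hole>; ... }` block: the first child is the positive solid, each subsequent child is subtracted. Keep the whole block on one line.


difference() { translate([138, 324, 0]) cube([4858, 205, 2805]); translate([1908, 324, 728]) cube([1224, 205, 1481]); }


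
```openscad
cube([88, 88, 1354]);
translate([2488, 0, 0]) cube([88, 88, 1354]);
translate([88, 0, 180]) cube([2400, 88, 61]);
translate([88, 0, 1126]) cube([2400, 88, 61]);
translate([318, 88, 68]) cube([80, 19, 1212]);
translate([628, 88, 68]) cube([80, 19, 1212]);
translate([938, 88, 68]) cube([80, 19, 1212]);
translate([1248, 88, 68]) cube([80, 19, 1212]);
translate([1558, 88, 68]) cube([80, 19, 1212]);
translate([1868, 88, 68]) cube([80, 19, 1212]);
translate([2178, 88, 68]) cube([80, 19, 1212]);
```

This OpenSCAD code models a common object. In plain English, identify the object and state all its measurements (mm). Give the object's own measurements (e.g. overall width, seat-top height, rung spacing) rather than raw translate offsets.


A fence section. Two 88×88 mm posts, 1354 mm tall, stand on the floor with a clear span of 2400 mm between their inner faces. Two horizontal rails of 88×61 mm section span the gap between the posts with their undersides at z = 180 mm and z = 1126 mm, flush with the posts' −y face. 7 pickets, each 80 mm wide, 19 mm thick and 1212 mm tall, are fixed to the +y face of the rails with their bottoms at z = 68 mm, spaced across the span with a 230 mm gap after the −x post and between neighbouring pickets and before the +x post.


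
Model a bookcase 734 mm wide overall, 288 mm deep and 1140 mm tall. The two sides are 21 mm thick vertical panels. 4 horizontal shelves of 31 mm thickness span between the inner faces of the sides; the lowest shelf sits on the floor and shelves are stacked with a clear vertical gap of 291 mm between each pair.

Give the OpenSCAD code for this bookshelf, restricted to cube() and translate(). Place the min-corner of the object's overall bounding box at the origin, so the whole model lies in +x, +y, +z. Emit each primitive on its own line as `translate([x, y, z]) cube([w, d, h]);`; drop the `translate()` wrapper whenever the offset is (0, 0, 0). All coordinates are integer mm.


cube([21, 288, 1140]);
translate([713, 0, 0]) cube([21, 288, 1140]);
translate([21, 0, 0]) cube([692, 288, 31]);
translate([21, 0, 322]) cube([692, 288, 31]);
translate([21, 0, 644]) cube([692, 288, 31]);
translate([21, 0, 966]) cube([692, 288, 31]);


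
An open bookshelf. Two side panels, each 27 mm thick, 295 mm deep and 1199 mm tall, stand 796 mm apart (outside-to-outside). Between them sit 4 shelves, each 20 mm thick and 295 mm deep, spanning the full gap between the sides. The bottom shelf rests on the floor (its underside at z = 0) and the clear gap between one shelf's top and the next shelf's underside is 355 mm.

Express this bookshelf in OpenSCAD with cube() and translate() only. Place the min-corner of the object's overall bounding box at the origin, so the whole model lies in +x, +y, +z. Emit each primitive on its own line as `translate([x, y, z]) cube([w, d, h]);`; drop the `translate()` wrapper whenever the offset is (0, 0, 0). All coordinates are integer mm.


cube([27, 295, 1199]);
translate([769, 0, 0]) cube([27, 295, 1199]);
translate([27, 0, 0]) cube([742, 295, 20]);
translate([27, 0, 375]) cube([742, 295, 20]);
translate([27, 0, 750]) cube([742, 295, 20]);
translate([27, 0, 1125]) cube([742, 295, 20]);


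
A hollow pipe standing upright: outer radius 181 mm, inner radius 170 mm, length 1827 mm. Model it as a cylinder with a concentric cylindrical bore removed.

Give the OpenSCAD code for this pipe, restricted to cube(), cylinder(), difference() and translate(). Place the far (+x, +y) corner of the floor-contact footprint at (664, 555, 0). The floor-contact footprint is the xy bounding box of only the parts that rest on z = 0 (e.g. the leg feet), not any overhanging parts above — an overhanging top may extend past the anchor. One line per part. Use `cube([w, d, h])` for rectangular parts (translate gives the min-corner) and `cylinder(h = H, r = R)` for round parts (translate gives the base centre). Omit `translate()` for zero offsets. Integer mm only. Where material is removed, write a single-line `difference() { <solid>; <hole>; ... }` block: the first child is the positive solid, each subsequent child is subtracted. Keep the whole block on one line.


difference() { translate([483, 374, 0]) cylinder(h = 1827, r = 181); translate([483, 374, 0]) cylinder(h = 1827, r = 170); }


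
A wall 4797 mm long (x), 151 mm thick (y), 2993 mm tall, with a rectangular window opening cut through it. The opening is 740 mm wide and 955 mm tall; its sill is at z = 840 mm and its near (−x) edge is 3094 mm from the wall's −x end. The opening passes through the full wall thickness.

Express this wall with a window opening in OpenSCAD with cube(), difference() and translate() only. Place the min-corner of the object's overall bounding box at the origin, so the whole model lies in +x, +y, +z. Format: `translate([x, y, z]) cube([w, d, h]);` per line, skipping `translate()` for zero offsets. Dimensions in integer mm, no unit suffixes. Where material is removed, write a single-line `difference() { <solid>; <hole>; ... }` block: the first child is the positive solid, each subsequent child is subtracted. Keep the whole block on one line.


difference() { cube([4797, 151, 2993]); translate([3094, 0, 840]) cube([740, 151, 955]); }


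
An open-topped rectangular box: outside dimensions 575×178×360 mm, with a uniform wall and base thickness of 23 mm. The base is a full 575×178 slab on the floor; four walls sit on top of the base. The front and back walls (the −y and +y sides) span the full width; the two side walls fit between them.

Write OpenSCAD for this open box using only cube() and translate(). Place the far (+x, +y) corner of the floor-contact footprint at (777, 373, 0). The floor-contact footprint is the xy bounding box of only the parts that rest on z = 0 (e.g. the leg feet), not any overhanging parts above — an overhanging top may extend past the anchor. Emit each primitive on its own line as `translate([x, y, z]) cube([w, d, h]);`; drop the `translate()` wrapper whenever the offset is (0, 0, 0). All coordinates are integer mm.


translate([202, 195, 0]) cube([575, 178, 23]);
translate([202, 195, 23]) cube([575, 23, 337]);
translate([202, 350, 23]) cube([575, 23, 337]);
translate([202, 218, 23]) cube([23, 132, 337]);
translate([754, 218, 23]) cube([23, 132, 337]);


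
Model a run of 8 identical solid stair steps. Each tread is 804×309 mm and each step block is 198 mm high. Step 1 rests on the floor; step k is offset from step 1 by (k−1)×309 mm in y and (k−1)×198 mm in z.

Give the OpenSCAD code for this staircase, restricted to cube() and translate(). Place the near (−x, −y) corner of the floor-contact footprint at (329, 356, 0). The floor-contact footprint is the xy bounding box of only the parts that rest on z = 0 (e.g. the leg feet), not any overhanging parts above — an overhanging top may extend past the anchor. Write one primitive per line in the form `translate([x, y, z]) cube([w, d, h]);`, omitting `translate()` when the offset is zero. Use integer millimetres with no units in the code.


translate([329, 356, 0]) cube([804, 309, 198]);
translate([329, 665, 198]) cube([804, 309, 198]);
translate([329, 974, 396]) cube([804, 309, 198]);
translate([329, 1283, 594]) cube([804, 309, 198]);
translate([329, 1592, 792]) cube([804, 309, 198]);
translate([329, 1901, 990]) cube([804, 309, 198]);
translate([329, 2210, 1188]) cube([804, 309, 198]);
translate([329, 2519, 1386]) cube([804, 309, 198]);


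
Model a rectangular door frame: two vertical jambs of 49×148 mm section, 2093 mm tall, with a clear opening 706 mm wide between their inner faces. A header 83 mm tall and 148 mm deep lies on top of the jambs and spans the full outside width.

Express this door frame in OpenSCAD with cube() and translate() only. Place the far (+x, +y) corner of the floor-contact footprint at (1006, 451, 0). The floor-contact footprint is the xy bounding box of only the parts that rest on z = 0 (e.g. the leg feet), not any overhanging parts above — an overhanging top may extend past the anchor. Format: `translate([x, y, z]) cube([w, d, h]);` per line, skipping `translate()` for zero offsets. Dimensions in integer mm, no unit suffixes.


translate([202, 303, 0]) cube([49, 148, 2093]);
translate([957, 303, 0]) cube([49, 148, 2093]);
translate([202, 303, 2093]) cube([804, 148, 83]);


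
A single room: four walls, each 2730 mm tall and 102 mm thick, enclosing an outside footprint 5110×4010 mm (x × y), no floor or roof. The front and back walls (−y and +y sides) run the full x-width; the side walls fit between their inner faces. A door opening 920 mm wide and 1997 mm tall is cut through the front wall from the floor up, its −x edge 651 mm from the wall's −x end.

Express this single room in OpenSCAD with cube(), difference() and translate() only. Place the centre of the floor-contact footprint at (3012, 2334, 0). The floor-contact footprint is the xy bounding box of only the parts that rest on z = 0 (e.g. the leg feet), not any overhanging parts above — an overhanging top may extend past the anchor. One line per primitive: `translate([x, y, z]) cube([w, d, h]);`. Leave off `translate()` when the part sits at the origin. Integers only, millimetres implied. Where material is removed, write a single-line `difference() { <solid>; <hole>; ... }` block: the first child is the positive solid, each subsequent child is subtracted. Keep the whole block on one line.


difference() { translate([457, 329, 0]) cube([5110, 102, 2730]); translate([1108, 329, 0]) cube([920, 102, 1997]); }
translate([457, 4237, 0]) cube([5110, 102, 2730]);
translate([457, 431, 0]) cube([102, 3806, 2730]);
translate([5465, 431, 0]) cube([102, 3806, 2730]);


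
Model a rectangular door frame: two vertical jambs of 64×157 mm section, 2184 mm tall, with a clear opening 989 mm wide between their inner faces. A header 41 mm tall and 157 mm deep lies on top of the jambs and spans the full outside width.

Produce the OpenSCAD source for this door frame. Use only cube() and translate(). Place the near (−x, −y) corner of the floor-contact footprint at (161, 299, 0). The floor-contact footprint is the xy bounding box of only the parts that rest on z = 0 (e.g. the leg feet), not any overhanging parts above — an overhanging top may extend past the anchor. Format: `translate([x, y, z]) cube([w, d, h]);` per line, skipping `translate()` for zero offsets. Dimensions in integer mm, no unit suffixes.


translate([161, 299, 0]) cube([64, 157, 2184]);
translate([1214, 299, 0]) cube([64, 157, 2184]);
translate([161, 299, 2184]) cube([1117, 157, 41]);


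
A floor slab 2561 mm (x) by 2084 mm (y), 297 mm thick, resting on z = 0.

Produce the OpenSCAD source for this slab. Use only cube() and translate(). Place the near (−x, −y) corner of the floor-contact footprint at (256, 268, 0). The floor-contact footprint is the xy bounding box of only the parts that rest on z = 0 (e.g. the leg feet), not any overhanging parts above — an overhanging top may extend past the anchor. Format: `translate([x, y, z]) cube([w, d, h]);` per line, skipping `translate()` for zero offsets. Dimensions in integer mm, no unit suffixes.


translate([256, 268, 0]) cube([2561, 2084, 297]);


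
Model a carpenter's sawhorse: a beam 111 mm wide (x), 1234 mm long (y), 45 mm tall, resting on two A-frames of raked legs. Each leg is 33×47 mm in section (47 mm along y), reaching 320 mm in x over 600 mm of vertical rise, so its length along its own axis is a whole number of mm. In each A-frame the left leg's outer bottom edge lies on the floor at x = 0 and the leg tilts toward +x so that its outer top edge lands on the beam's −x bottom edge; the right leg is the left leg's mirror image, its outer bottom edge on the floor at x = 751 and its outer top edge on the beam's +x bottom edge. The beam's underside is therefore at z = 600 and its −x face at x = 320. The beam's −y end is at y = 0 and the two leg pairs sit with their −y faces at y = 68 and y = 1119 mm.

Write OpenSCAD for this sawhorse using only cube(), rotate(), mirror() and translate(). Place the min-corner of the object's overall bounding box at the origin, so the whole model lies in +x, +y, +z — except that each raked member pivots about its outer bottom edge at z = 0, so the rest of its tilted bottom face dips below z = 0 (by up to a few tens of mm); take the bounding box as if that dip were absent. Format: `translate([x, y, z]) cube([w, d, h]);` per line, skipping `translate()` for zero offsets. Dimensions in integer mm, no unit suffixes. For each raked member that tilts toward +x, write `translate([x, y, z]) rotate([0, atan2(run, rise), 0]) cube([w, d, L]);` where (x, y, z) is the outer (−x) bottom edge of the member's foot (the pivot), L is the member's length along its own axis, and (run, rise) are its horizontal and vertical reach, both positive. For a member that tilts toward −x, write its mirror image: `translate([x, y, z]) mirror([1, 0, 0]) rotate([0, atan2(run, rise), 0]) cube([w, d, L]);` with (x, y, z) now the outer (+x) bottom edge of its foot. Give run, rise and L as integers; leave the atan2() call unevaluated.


translate([320, 0, 600]) cube([111, 1234, 45]);
translate([0, 68, 0]) rotate([0, atan2(320, 600), 0]) cube([33, 47, 680]);
translate([751, 68, 0]) mirror([1, 0, 0]) rotate([0, atan2(320, 600), 0]) cube([33, 47, 680]);
translate([0, 1119, 0]) rotate([0, atan2(320, 600), 0]) cube([33, 47, 680]);
translate([751, 1119, 0]) mirror([1, 0, 0]) rotate([0, atan2(320, 600), 0]) cube([33, 47, 680]);


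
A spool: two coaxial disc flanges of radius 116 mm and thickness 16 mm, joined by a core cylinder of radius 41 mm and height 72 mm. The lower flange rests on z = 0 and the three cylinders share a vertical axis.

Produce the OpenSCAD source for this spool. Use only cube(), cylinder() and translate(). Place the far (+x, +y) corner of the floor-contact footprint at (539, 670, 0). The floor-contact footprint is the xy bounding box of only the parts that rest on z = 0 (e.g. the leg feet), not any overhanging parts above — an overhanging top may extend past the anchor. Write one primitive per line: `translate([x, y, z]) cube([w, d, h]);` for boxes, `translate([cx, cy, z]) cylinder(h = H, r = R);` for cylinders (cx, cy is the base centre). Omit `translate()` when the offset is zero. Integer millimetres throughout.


translate([423, 554, 0]) cylinder(h = 16, r = 116);
translate([423, 554, 16]) cylinder(h = 72, r = 41);
translate([423, 554, 88]) cylinder(h = 16, r = 116);


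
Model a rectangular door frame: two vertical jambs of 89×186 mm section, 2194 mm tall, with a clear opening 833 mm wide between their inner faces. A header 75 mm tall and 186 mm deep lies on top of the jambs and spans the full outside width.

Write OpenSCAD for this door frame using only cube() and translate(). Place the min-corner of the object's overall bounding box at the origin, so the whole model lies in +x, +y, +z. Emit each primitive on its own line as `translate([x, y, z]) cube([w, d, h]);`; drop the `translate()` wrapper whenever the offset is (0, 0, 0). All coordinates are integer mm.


cube([89, 186, 2194]);
translate([922, 0, 0]) cube([89, 186, 2194]);
translate([0, 0, 2194]) cube([1011, 186, 75]);


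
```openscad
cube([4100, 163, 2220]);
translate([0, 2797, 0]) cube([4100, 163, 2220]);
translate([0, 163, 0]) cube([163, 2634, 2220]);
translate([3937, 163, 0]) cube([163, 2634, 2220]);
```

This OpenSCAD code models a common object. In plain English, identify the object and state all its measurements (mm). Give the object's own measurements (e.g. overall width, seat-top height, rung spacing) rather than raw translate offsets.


The wall frame of a small rectangular building: four walls, each 2220 mm tall and 163 mm thick, enclosing a footprint 4100 mm (x) by 2960 mm (y) outside-to-outside, with no floor or roof. The front and back walls (the −y and +y sides) span the full width; the two side walls fit between them.
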